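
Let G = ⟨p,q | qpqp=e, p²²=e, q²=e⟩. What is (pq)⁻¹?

The order of (pq) is 2 (smallest k with (pq)ᵏ = e), so (pq)⁻¹ = (pq)¹ = pq.
Check: (pq) · (pq) → (pq) · p = q;   q · q = e, giving e as required.

Answer: pq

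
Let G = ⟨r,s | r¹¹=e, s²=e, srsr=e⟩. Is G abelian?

r·s = rs but s·r = r¹⁰s, so r·s ≠ s·r and G is not abelian.

Answer: No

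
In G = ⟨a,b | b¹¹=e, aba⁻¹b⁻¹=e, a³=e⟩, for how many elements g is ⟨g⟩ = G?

G is cyclic of order 33. An element generates G iff its order is 33, and a cyclic group of order 33 has exactly φ(33) = 20 such elements.

Answer: 20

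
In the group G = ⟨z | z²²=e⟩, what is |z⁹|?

Compute successive powers until reaching e:
  (z⁹)¹ = z⁹, (z⁹)² = z¹⁸, (z⁹)³ = z⁵, (z⁹)⁴ = z¹⁴, (z⁹)⁵ = z, (z⁹)⁶ = z¹⁰, (z⁹)⁷ = z¹⁹, (z⁹)⁸ = z⁶, (z⁹)⁹ = z¹⁵, (z⁹)¹⁰ = z², (z⁹)¹¹ = z¹¹, (z⁹)¹² = z²⁰, (z⁹)¹³ = z⁷, (z⁹)¹⁴ = z¹⁶, (z⁹)¹⁵ = z³, (z⁹)¹⁶ = z¹², (z⁹)¹⁷ = z²¹, (z⁹)¹⁸ = z⁸, (z⁹)¹⁹ = z¹⁷, (z⁹)²⁰ = z⁴, (z⁹)²¹ = z¹³, (z⁹)²² = e.
The smallest positive k with (z⁹)ᵏ = e is 22.

Answer: 22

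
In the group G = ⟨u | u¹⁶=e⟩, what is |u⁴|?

Compute successive powers until reaching e:
  (u⁴)¹ = u⁴, (u⁴)² = u⁸, (u⁴)³ = u¹², (u⁴)⁴ = e.
The smallest positive k with (u⁴)ᵏ = e is 4.

Answer: 4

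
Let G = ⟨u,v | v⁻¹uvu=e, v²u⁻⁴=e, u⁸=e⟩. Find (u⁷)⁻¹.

The order of (u⁷) is 8 (smallest k with (u⁷)ᵏ = e), so (u⁷)⁻¹ = (u⁷)⁷ = u.
Check: (u⁷) · u → (u⁷) · u = e, giving e as required.

Answer: u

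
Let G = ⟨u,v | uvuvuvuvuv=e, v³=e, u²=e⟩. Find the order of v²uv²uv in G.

Compute successive powers until reaching e:
  (v²uv²uv)¹ = v²uv²uv, (v²uv²uv)² = v²uvuv, (v²uv²uv)³ = e.
The smallest positive k with (v²uv²uv)ᵏ = e is 3.

Answer: 3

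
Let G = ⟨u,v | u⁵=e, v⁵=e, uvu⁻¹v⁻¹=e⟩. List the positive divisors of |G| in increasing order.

|G| = 25 = 5². By Lagrange's theorem the order of any subgroup divides 25; the divisors of 25 are 1, 5, 25.

Answer: 1, 5, 25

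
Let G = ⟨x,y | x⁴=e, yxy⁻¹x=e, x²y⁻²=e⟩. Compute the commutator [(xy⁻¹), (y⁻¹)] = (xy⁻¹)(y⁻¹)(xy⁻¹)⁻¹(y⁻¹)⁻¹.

[(xy⁻¹), (y⁻¹)] = (xy⁻¹)·(y⁻¹)·(xy⁻¹)⁻¹·(y⁻¹)⁻¹.
  (xy⁻¹) · (y⁻¹) = x³
  (x³) · (xy) = y
  y · y = x²

Answer: x²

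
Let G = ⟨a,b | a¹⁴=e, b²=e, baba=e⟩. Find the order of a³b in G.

Compute successive powers until reaching e:
  (a³b)¹ = a³b, (a³b)² = e.
The smallest positive k with (a³b)ᵏ = e is 2.

Answer: 2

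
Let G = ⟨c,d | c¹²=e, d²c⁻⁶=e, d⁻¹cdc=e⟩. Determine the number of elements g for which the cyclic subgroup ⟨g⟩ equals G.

⟨g⟩ = G would require ord(g) = |G| = 24, but the maximum element order in G is 12 < 24. So G is not cyclic and no single element generates it: the count is 0.

Answer: 0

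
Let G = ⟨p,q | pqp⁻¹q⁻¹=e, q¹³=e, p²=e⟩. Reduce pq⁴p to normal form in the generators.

Multiply left to right, reducing at each step:
  p · q⁴ = pq⁴
  (pq⁴) · p = q⁴

Answer: q⁴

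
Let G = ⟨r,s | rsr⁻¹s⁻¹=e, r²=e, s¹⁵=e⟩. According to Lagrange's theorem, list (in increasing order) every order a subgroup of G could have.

|G| = 30 = 2 · 3 · 5. By Lagrange's theorem the order of any subgroup divides 30; the divisors of 30 are 1, 2, 3, 5, 6, 10, 15, 30.

Answer: 1, 2, 3, 5, 6, 10, 15, 30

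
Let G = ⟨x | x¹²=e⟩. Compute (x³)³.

Compute successive powers of (x³), reducing at each step:
  (x³)²: (x³) · x³ = x⁶
  (x³)³: (x⁶) · x³ = x⁹

Answer: x⁹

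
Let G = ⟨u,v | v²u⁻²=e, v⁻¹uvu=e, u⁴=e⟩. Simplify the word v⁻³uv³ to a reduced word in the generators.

Multiply left to right, reducing at each step:
  v · u = uv⁻¹
  (uv⁻¹) · v³ = u³

Answer: u³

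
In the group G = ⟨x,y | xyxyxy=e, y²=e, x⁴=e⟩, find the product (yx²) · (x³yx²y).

Compute (yx²) · (x³yx²y) by multiplying left to right and reducing via the relations at each step:
  (yx²) · x³ = yx
  (yx) · y = x³yx³
  (x³yx³) · x² = x³yx
  (x³yx) · y = x²yx³

Answer: x²yx³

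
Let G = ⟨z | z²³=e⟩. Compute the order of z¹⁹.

Compute successive powers until reaching e:
  (z¹⁹)¹ = z¹⁹, (z¹⁹)² = z¹⁵, (z¹⁹)³ = z¹¹, (z¹⁹)⁴ = z⁷, (z¹⁹)⁵ = z³, (z¹⁹)⁶ = z²², (z¹⁹)⁷ = z¹⁸, (z¹⁹)⁸ = z¹⁴, (z¹⁹)⁹ = z¹⁰, (z¹⁹)¹⁰ = z⁶, (z¹⁹)¹¹ = z², (z¹⁹)¹² = z²¹, (z¹⁹)¹³ = z¹⁷, (z¹⁹)¹⁴ = z¹³, (z¹⁹)¹⁵ = z⁹, (z¹⁹)¹⁶ = z⁵, (z¹⁹)¹⁷ = z, (z¹⁹)¹⁸ = z²⁰, (z¹⁹)¹⁹ = z¹⁶, (z¹⁹)²⁰ = z¹², (z¹⁹)²¹ = z⁸, (z¹⁹)²² = z⁴, (z¹⁹)²³ = e.
The smallest positive k with (z¹⁹)ᵏ = e is 23.

Answer: 23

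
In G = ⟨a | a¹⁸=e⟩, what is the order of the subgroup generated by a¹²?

|⟨a¹²⟩| equals the order of a¹². Compute successive powers until reaching e:
  (a¹²)¹ = a¹², (a¹²)² = a⁶, (a¹²)³ = e.
The smallest positive k with (a¹²)ᵏ = e is 3, so |⟨a¹²⟩| = 3.

Answer: 3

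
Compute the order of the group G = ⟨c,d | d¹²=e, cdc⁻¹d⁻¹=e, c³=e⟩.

Enumerate words in the generators, reducing via the relations: the distinct elements are
  {c, d, e, cd, c², d², d³, d⁴, d⁵, d⁶, d⁷, d⁸, d⁹, cd², cd³, cd⁴, cd⁵, cd⁶, cd⁷, cd⁸, cd⁹, c²d, d¹¹, d¹⁰, cd¹¹, cd¹⁰, c²d², c²d³, c²d⁴, c²d⁵, c²d⁶, c²d⁷, c²d⁸, c²d⁹, c²d¹¹, c²d¹⁰}.
No further products give new elements, so |G| = 36.

Answer: 36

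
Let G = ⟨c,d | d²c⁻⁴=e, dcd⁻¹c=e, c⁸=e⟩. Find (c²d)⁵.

Compute successive powers of (c²d), reducing at each step:
  (c²d)²: (c²d) · c² = d;   d · d = c⁴
  (c²d)³: (c⁴) · c² = c⁶;   (c⁶) · d = c²d⁻¹
  (c²d)⁴: (c²d⁻¹) · c² = d⁻¹;   (d⁻¹) · d = e
  (c²d)⁵: e · c² = c²;   (c²) · d = c²d

Answer: c²d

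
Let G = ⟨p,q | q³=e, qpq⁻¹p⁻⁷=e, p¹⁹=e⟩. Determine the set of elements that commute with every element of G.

An element z ∈ Z(G) iff z commutes with every generator.
For example e is central: e·p = p = p·e; e·q = q = q·e.
Whereas p ∉ Z(G) since p·q = pq ≠ p⁷q = q·p.
Checking each of the 57 elements this way gives Z(G) = {e}, of order 1.

Answer: {e}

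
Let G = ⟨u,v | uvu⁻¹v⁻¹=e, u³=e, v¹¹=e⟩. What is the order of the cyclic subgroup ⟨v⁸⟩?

|⟨v⁸⟩| equals the order of v⁸. Compute successive powers until reaching e:
  (v⁸)¹ = v⁸, (v⁸)² = v⁵, (v⁸)³ = v², (v⁸)⁴ = v¹⁰, (v⁸)⁵ = v⁷, (v⁸)⁶ = v⁴, (v⁸)⁷ = v, (v⁸)⁸ = v⁹, (v⁸)⁹ = v⁶, (v⁸)¹⁰ = v³, (v⁸)¹¹ = e.
The smallest positive k with (v⁸)ᵏ = e is 11, so |⟨v⁸⟩| = 11.

Answer: 11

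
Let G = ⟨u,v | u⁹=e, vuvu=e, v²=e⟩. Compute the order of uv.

Compute successive powers until reaching e:
  (uv)¹ = uv, (uv)² = e.
The smallest positive k with (uv)ᵏ = e is 2.

Answer: 2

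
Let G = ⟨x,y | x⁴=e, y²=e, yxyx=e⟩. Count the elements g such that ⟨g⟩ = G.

⟨g⟩ = G would require ord(g) = |G| = 8, but the maximum element order in G is 4 < 8. So G is not cyclic and no single element generates it: the count is 0.

Answer: 0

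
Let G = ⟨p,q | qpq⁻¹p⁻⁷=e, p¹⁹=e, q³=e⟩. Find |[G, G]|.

G' = [G, G] is generated by all commutators. The generator-pair commutators are: [p, q] = p¹³.
The subgroup they normally generate is {e, p, p², p³, p⁴, p⁵, p⁶, p⁷, p⁸, p⁹, p¹⁰, p¹¹, p¹², p¹³, p¹⁴, p¹⁵, p¹⁶, p¹⁷, p¹⁸}, of order 19.
Check: |G/G'| = 57/19 = 3 is the order of the abelianisation.

Answer: 19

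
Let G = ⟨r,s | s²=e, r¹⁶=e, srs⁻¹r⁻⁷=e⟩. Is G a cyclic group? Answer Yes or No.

Every cyclic group is abelian. But r·s = rs while s·r = r⁷s, so r·s ≠ s·r and G is not abelian. Hence G is not cyclic.

Answer: No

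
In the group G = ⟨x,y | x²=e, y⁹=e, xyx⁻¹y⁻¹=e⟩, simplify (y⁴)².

Compute successive powers of (y⁴), reducing at each step:
  (y⁴)²: (y⁴) · y⁴ = y⁸

Answer: y⁸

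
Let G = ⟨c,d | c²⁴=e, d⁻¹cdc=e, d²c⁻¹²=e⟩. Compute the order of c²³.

Compute successive powers until reaching e:
  (c²³)¹ = c²³, (c²³)² = c²², (c²³)³ = c²¹, (c²³)⁴ = c²⁰, (c²³)⁵ = c¹⁹, (c²³)⁶ = c¹⁸, (c²³)⁷ = c¹⁷, (c²³)⁸ = c¹⁶, (c²³)⁹ = c¹⁵, (c²³)¹⁰ = c¹⁴, (c²³)¹¹ = c¹³, (c²³)¹² = c¹², (c²³)¹³ = c¹¹, (c²³)¹⁴ = c¹⁰, (c²³)¹⁵ = c⁹, (c²³)¹⁶ = c⁸, (c²³)¹⁷ = c⁷, (c²³)¹⁸ = c⁶, (c²³)¹⁹ = c⁵, (c²³)²⁰ = c⁴, (c²³)²¹ = c³, (c²³)²² = c², (c²³)²³ = c, (c²³)²⁴ = e.
The smallest positive k with (c²³)ᵏ = e is 24.

Answer: 24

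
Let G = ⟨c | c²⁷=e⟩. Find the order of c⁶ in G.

Compute successive powers until reaching e:
  (c⁶)¹ = c⁶, (c⁶)² = c¹², (c⁶)³ = c¹⁸, (c⁶)⁴ = c²⁴, (c⁶)⁵ = c³, (c⁶)⁶ = c⁹, (c⁶)⁷ = c¹⁵, (c⁶)⁸ = c²¹, (c⁶)⁹ = e.
The smallest positive k with (c⁶)ᵏ = e is 9.

Answer: 9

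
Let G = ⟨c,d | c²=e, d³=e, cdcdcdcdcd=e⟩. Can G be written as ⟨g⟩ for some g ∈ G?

Every cyclic group is abelian. But c·d = cd while d·c = dc, so c·d ≠ d·c and G is not abelian. Hence G is not cyclic.

Answer: No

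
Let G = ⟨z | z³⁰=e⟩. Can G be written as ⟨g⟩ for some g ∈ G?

|G| = 30. The element z has order 30 (its powers give 30 distinct elements), so ⟨z⟩ = G and G is cyclic.

Answer: Yes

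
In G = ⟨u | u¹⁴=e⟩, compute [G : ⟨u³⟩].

First find ord(u³) by computing successive powers:
  (u³)¹ = u³, (u³)² = u⁶, (u³)³ = u⁹, (u³)⁴ = u¹², (u³)⁵ = u, (u³)⁶ = u⁴, (u³)⁷ = u⁷, (u³)⁸ = u¹⁰, (u³)⁹ = u¹³, (u³)¹⁰ = u², (u³)¹¹ = u⁵, (u³)¹² = u⁸, (u³)¹³ = u¹¹, (u³)¹⁴ = e.
So |⟨u³⟩| = ord(u³) = 14. With |G| = 14, by Lagrange [G : ⟨u³⟩] = 14/14 = 1.

Answer: 1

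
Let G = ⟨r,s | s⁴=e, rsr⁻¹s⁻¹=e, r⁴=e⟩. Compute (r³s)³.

Compute successive powers of (r³s), reducing at each step:
  (r³s)²: (r³s) · r³ = r²s;   (r²s) · s = r²s²
  (r³s)³: (r²s²) · r³ = rs²;   (rs²) · s = rs³

Answer: rs³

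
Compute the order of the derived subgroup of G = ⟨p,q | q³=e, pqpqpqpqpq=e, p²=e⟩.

G' = [G, G] is generated by all commutators. The generator-pair commutators are: [p, q] = pqpq².
The subgroup they normally generate is {e, p, q, q², pq, pqp, pqpq, pqpqp, q²pq²p, q²pq², q²p, pq², qp, qpq, qpqp, pq²pq²p, pq²pq², pq²p, q²pq, q²pqp, q²pqpq, qpq²pq², qpq²p, qpq², pqpq², pq²pq, pq²pqp, pq²pqpq, pqpq²pq², pqpq²p, q²pq²pq, pqpq²pq, pqpq²pqp, pqpq²pqpq, q²pq²pqpq², q²pq²pqp, q²pq²pqpq, q²pqpq²pq², q²pqpq²p, q²pqpq², qpqpq², qpq²pq, qpq²pqp, qpq²pqpq, qpqpq²pq², qpqpq²p, qpqpq²pq, pq²pqpq²pq², pq²pqpq²p, pq²pqpq², q²pqpq²pq, q²pqpq²pqp, qpq²pqpq²p, qpq²pqpq², pq²pqpq²pq, pq²pqpq²pqp, pqpq²pqpq²p, pqpq²pqpq², pqpq²pqpq²pq, qpq²pqpq²pq}, of order 60.
Check: |G/G'| = 60/60 = 1 is the order of the abelianisation.

Answer: 60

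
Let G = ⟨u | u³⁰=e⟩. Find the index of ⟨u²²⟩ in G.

First find ord(u²²) by computing successive powers:
  (u²²)¹ = u²², (u²²)² = u¹⁴, (u²²)³ = u⁶, (u²²)⁴ = u²⁸, (u²²)⁵ = u²⁰, (u²²)⁶ = u¹², (u²²)⁷ = u⁴, (u²²)⁸ = u²⁶, (u²²)⁹ = u¹⁸, (u²²)¹⁰ = u¹⁰, (u²²)¹¹ = u², (u²²)¹² = u²⁴, (u²²)¹³ = u¹⁶, (u²²)¹⁴ = u⁸, (u²²)¹⁵ = e.
So |⟨u²²⟩| = ord(u²²) = 15. With |G| = 30, by Lagrange [G : ⟨u²²⟩] = 30/15 = 2.

Answer: 2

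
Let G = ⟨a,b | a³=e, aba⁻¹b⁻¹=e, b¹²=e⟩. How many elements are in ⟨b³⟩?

|⟨b³⟩| equals the order of b³. Compute successive powers until reaching e:
  (b³)¹ = b³, (b³)² = b⁶, (b³)³ = b⁹, (b³)⁴ = e.
The smallest positive k with (b³)ᵏ = e is 4, so |⟨b³⟩| = 4.

Answer: 4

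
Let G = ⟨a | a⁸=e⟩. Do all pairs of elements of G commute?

G has a single generator, so G is cyclic and hence abelian.

Answer: Yes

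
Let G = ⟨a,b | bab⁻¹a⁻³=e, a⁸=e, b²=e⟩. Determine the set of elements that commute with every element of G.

An element z ∈ Z(G) iff z commutes with every generator.
For example a⁴ is central: (a⁴)·a = a⁵ = a·(a⁴); (a⁴)·b = a⁴b = b·(a⁴).
Whereas a ∉ Z(G) since a·b = ab ≠ a³b = b·a.
Checking each of the 16 elements this way gives Z(G) = {e, a⁴}, of order 2.

Answer: {e, a⁴}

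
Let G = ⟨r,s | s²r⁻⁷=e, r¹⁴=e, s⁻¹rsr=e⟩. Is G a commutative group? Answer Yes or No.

r·s = rs but s·r = r⁶s⁻¹, so r·s ≠ s·r and G is not abelian.

Answer: No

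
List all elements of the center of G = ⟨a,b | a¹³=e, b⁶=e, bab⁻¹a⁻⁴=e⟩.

An element z ∈ Z(G) iff z commutes with every generator.
For example e is central: e·a = a = a·e; e·b = b = b·e.
Whereas a ∉ Z(G) since a·b = ab ≠ a⁴b = b·a.
Checking each of the 78 elements this way gives Z(G) = {e}, of order 1.

Answer: {e}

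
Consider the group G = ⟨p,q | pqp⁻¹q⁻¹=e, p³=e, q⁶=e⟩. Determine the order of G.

Enumerate words in the generators, reducing via the relations: the distinct elements are
  {e, p, q, pq, p², q², q³, q⁴, q⁵, pq², pq³, pq⁴, pq⁵, p²q, p²q², p²q³, p²q⁴, p²q⁵}.
No further products give new elements, so |G| = 18.

Answer: 18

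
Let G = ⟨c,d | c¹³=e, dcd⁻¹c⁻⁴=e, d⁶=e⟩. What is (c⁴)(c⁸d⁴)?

Compute (c⁴) · (c⁸d⁴) by multiplying left to right and reducing via the relations at each step:
  (c⁴) · c⁸ = c¹²
  (c¹²) · d⁴ = c¹²d⁴

Answer: c¹²d⁴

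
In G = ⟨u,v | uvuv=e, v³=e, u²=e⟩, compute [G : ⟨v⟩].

First find ord(v) by computing successive powers:
  v¹ = v, v² = v², v³ = e.
So |⟨v⟩| = ord(v) = 3. With |G| = 6, by Lagrange [G : ⟨v⟩] = 6/3 = 2.

Answer: 2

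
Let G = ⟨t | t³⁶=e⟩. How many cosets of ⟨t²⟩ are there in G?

First find ord(t²) by computing successive powers:
  (t²)¹ = t², (t²)² = t⁴, (t²)³ = t⁶, (t²)⁴ = t⁸, (t²)⁵ = t¹⁰, (t²)⁶ = t¹², (t²)⁷ = t¹⁴, (t²)⁸ = t¹⁶, (t²)⁹ = t¹⁸, (t²)¹⁰ = t²⁰, (t²)¹¹ = t²², (t²)¹² = t²⁴, (t²)¹³ = t²⁶, (t²)¹⁴ = t²⁸, (t²)¹⁵ = t³⁰, (t²)¹⁶ = t³², (t²)¹⁷ = t³⁴, (t²)¹⁸ = e.
So |⟨t²⟩| = ord(t²) = 18. With |G| = 36, by Lagrange [G : ⟨t²⟩] = 36/18 = 2.

Answer: 2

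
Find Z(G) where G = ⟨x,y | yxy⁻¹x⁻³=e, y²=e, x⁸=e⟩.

An element z ∈ Z(G) iff z commutes with every generator.
For example x⁴ is central: (x⁴)·x = x⁵ = x·(x⁴); (x⁴)·y = x⁴y = y·(x⁴).
Whereas x ∉ Z(G) since x·y = xy ≠ x³y = y·x.
Checking each of the 16 elements this way gives Z(G) = {e, x⁴}, of order 2.

Answer: {e, x⁴}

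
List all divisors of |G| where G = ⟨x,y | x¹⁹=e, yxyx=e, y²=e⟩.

|G| = 38 = 2 · 19. By Lagrange's theorem the order of any subgroup divides 38; the divisors of 38 are 1, 2, 19, 38.

Answer: 1, 2, 19, 38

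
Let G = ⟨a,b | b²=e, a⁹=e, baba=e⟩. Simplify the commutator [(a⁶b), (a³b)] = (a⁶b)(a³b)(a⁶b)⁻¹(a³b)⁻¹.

[(a⁶b), (a³b)] = (a⁶b)·(a³b)·(a⁶b)⁻¹·(a³b)⁻¹.
  (a⁶b) · (a³b) = a³
  (a³) · (a⁶b) = b
  b · (a³b) = a⁶

Answer: a⁶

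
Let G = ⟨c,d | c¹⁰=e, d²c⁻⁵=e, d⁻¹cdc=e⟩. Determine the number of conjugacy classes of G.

The conjugacy classes (representative and size) are:
  [e] (size 1), [c] (size 2), [c⁸] (size 2), [c⁷] (size 2), [c⁴] (size 2), [c⁵] (size 1), [c⁴d] (size 5), [c²d⁻¹] (size 5).
Class equation: 1 + 2 + 2 + 2 + 2 + 1 + 5 + 5 = 20 = |G|. So G has 8 conjugacy classes.

Answer: 8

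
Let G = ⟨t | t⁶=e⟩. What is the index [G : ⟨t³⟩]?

First find ord(t³) by computing successive powers:
  (t³)¹ = t³, (t³)² = e.
So |⟨t³⟩| = ord(t³) = 2. With |G| = 6, by Lagrange [G : ⟨t³⟩] = 6/2 = 3.

Answer: 3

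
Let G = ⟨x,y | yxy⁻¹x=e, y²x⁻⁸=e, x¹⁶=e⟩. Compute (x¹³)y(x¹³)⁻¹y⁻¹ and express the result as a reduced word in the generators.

[(x¹³), y] = (x¹³)·y·(x¹³)⁻¹·y⁻¹.
  (x¹³) · y = x⁵y⁻¹
  (x⁵y⁻¹) · (x³) = x²y⁻¹
  (x²y⁻¹) · (y⁻¹) = x¹⁰

Answer: x¹⁰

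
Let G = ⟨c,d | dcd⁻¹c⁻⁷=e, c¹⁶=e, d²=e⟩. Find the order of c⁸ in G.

Compute successive powers until reaching e:
  (c⁸)¹ = c⁸, (c⁸)² = e.
The smallest positive k with (c⁸)ᵏ = e is 2.

Answer: 2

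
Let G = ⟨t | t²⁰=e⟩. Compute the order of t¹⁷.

Compute successive powers until reaching e:
  (t¹⁷)¹ = t¹⁷, (t¹⁷)² = t¹⁴, (t¹⁷)³ = t¹¹, (t¹⁷)⁴ = t⁸, (t¹⁷)⁵ = t⁵, (t¹⁷)⁶ = t², (t¹⁷)⁷ = t¹⁹, (t¹⁷)⁸ = t¹⁶, (t¹⁷)⁹ = t¹³, (t¹⁷)¹⁰ = t¹⁰, (t¹⁷)¹¹ = t⁷, (t¹⁷)¹² = t⁴, (t¹⁷)¹³ = t, (t¹⁷)¹⁴ = t¹⁸, (t¹⁷)¹⁵ = t¹⁵, (t¹⁷)¹⁶ = t¹², (t¹⁷)¹⁷ = t⁹, (t¹⁷)¹⁸ = t⁶, (t¹⁷)¹⁹ = t³, (t¹⁷)²⁰ = e.
The smallest positive k with (t¹⁷)ᵏ = e is 20.

Answer: 20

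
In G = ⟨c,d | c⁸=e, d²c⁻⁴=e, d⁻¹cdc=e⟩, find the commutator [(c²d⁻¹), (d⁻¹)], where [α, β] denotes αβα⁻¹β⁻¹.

[(c²d⁻¹), (d⁻¹)] = (c²d⁻¹)·(d⁻¹)·(c²d⁻¹)⁻¹·(d⁻¹)⁻¹.
  (c²d⁻¹) · (d⁻¹) = c⁶
  (c⁶) · (c²d) = d
  d · d = c⁴

Answer: c⁴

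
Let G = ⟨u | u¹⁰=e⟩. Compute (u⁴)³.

Compute successive powers of (u⁴), reducing at each step:
  (u⁴)²: (u⁴) · u⁴ = u⁸
  (u⁴)³: (u⁸) · u⁴ = u²

Answer: u²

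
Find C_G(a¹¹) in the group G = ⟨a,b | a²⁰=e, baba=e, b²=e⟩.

⟨a¹¹⟩ ⊆ C_G(a¹¹) since powers of a¹¹ commute with a¹¹; so |C_G(a¹¹)| ≥ |⟨a¹¹⟩| = 20.
By orbit–stabilizer, |C_G(a¹¹)| = |G| / |conj. class of a¹¹| = 40 / 2 = 20.
The 20 elements commuting with a¹¹ are {e, a, a², a³, a⁴, a⁵, a⁶, a⁷, a⁸, a⁹, a¹⁰, a¹¹, a¹², a¹³, a¹⁴, a¹⁵, a¹⁶, a¹⁷, a¹⁸, a¹⁹}.

Answer: {e, a, a², a³, a⁴, a⁵, a⁶, a⁷, a⁸, a⁹, a¹⁰, a¹¹, a¹², a¹³, a¹⁴, a¹⁵, a¹⁶, a¹⁷, a¹⁸, a¹⁹}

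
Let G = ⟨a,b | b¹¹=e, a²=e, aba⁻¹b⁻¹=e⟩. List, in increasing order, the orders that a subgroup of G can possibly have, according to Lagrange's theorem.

|G| = 22 = 2 · 11. By Lagrange's theorem the order of any subgroup divides 22; the divisors of 22 are 1, 2, 11, 22.

Answer: 1, 2, 11, 22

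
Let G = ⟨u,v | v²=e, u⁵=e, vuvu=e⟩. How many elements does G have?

Enumerate words in the generators, reducing via the relations: the distinct elements are
  {e, u, v, uv, u², u³, u⁴, u²v, u³v, u⁴v}.
No further products give new elements, so |G| = 10.

Answer: 10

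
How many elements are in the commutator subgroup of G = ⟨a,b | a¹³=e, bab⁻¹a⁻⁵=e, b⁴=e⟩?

G' = [G, G] is generated by all commutators. The generator-pair commutators are: [a, b] = a⁹.
The subgroup they normally generate is {e, a, a², a³, a⁴, a⁵, a⁶, a⁷, a⁸, a⁹, a¹⁰, a¹¹, a¹²}, of order 13.
Check: |G/G'| = 52/13 = 4 is the order of the abelianisation.

Answer: 13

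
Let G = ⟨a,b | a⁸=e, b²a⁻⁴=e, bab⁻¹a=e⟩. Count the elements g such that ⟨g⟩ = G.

⟨g⟩ = G would require ord(g) = |G| = 16, but the maximum element order in G is 8 < 16. So G is not cyclic and no single element generates it: the count is 0.

Answer: 0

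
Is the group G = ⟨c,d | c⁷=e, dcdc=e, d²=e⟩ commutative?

c·d = cd but d·c = c⁶d, so c·d ≠ d·c and G is not abelian.

Answer: No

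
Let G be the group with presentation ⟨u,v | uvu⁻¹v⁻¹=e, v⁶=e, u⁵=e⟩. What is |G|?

Enumerate words in the generators, reducing via the relations: the distinct elements are
  {e, u, v, uv, u², u³, u⁴, v², v³, v⁴, v⁵, uv², uv³, uv⁴, uv⁵, u²v, u³v, u⁴v, u²v², u²v³, u²v⁴, u²v⁵, u³v², u³v³, u³v⁴, u³v⁵, u⁴v², u⁴v³, u⁴v⁴, u⁴v⁵}.
No further products give new elements, so |G| = 30.

Answer: 30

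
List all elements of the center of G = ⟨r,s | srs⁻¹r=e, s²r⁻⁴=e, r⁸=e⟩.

An element z ∈ Z(G) iff z commutes with every generator.
For example r⁴ is central: (r⁴)·r = r⁵ = r·(r⁴); (r⁴)·s = s⁻¹ = s·(r⁴).
Whereas r ∉ Z(G) since r·s = rs ≠ r³s⁻¹ = s·r.
Checking each of the 16 elements this way gives Z(G) = {e, r⁴}, of order 2.

Answer: {e, r⁴}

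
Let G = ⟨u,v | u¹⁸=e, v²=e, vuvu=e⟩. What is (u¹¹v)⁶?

Compute successive powers of (u¹¹v), reducing at each step:
  (u¹¹v)²: (u¹¹v) · u¹¹ = v;   v · v = e
  (u¹¹v)³: e · u¹¹ = u¹¹;   (u¹¹) · v = u¹¹v
  (u¹¹v)⁴: (u¹¹v) · u¹¹ = v;   v · v = e
  (u¹¹v)⁵: e · u¹¹ = u¹¹;   (u¹¹) · v = u¹¹v
  (u¹¹v)⁶: (u¹¹v) · u¹¹ = v;   v · v = e

Answer: e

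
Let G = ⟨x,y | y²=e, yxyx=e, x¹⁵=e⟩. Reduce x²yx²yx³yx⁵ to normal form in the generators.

Multiply left to right, reducing at each step:
  (x²) · y = x²y
  (x²y) · x² = y
  y · y = e
  e · x³ = x³
  (x³) · y = x³y
  (x³y) · x⁵ = x¹³y

Answer: x¹³y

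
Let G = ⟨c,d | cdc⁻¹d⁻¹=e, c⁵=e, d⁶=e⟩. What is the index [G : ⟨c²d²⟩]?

First find ord(c²d²) by computing successive powers:
  (c²d²)¹ = c²d², (c²d²)² = c⁴d⁴, (c²d²)³ = c, (c²d²)⁴ = c³d², (c²d²)⁵ = d⁴, (c²d²)⁶ = c², (c²d²)⁷ = c⁴d², (c²d²)⁸ = cd⁴, (c²d²)⁹ = c³, (c²d²)¹⁰ = d², (c²d²)¹¹ = c²d⁴, (c²d²)¹² = c⁴, (c²d²)¹³ = cd², (c²d²)¹⁴ = c³d⁴, (c²d²)¹⁵ = e.
So |⟨c²d²⟩| = ord(c²d²) = 15. With |G| = 30, by Lagrange [G : ⟨c²d²⟩] = 30/15 = 2.

Answer: 2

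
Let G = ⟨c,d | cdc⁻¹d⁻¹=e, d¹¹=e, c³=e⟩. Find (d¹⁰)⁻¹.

The order of (d¹⁰) is 11 (smallest k with (d¹⁰)ᵏ = e), so (d¹⁰)⁻¹ = (d¹⁰)¹⁰ = d.
Check: (d¹⁰) · d → (d¹⁰) · d = e, giving e as required.

Answer: d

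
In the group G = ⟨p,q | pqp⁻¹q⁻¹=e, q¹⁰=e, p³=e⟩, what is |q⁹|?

Compute successive powers until reaching e:
  (q⁹)¹ = q⁹, (q⁹)² = q⁸, (q⁹)³ = q⁷, (q⁹)⁴ = q⁶, (q⁹)⁵ = q⁵, (q⁹)⁶ = q⁴, (q⁹)⁷ = q³, (q⁹)⁸ = q², (q⁹)⁹ = q, (q⁹)¹⁰ = e.
The smallest positive k with (q⁹)ᵏ = e is 10.

Answer: 10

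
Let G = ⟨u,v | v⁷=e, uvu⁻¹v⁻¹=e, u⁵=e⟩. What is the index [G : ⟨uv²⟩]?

First find ord(uv²) by computing successive powers:
  (uv²)¹ = uv², (uv²)² = u²v⁴, (uv²)³ = u³v⁶, (uv²)⁴ = u⁴v, (uv²)⁵ = v³, (uv²)⁶ = uv⁵, (uv²)⁷ = u², (uv²)⁸ = u³v², (uv²)⁹ = u⁴v⁴, (uv²)¹⁰ = v⁶, (uv²)¹¹ = uv, (uv²)¹² = u²v³, (uv²)¹³ = u³v⁵, (uv²)¹⁴ = u⁴, (uv²)¹⁵ = v², (uv²)¹⁶ = uv⁴, (uv²)¹⁷ = u²v⁶, (uv²)¹⁸ = u³v, (uv²)¹⁹ = u⁴v³, (uv²)²⁰ = v⁵, (uv²)²¹ = u, (uv²)²² = u²v², (uv²)²³ = u³v⁴, (uv²)²⁴ = u⁴v⁶, (uv²)²⁵ = v, (uv²)²⁶ = uv³, (uv²)²⁷ = u²v⁵, (uv²)²⁸ = u³, (uv²)²⁹ = u⁴v², (uv²)³⁰ = v⁴, (uv²)³¹ = uv⁶, (uv²)³² = u²v, (uv²)³³ = u³v³, (uv²)³⁴ = u⁴v⁵, (uv²)³⁵ = e.
So |⟨uv²⟩| = ord(uv²) = 35. With |G| = 35, by Lagrange [G : ⟨uv²⟩] = 35/35 = 1.

Answer: 1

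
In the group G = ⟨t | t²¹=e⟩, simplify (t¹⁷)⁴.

Compute successive powers of (t¹⁷), reducing at each step:
  (t¹⁷)²: (t¹⁷) · t¹⁷ = t¹³
  (t¹⁷)³: (t¹³) · t¹⁷ = t⁹
  (t¹⁷)⁴: (t⁹) · t¹⁷ = t⁵

Answer: t⁵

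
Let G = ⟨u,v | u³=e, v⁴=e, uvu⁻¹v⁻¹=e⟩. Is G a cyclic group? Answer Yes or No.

|G| = 12. The element uv has order 12 (its powers give 12 distinct elements), so ⟨uv⟩ = G and G is cyclic.

Answer: Yes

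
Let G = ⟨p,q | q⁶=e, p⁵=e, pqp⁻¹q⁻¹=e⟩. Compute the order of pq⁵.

Compute successive powers until reaching e:
  (pq⁵)¹ = pq⁵, (pq⁵)² = p²q⁴, (pq⁵)³ = p³q³, (pq⁵)⁴ = p⁴q², (pq⁵)⁵ = q, (pq⁵)⁶ = p, (pq⁵)⁷ = p²q⁵, (pq⁵)⁸ = p³q⁴, (pq⁵)⁹ = p⁴q³, (pq⁵)¹⁰ = q², (pq⁵)¹¹ = pq, (pq⁵)¹² = p², (pq⁵)¹³ = p³q⁵, (pq⁵)¹⁴ = p⁴q⁴, (pq⁵)¹⁵ = q³, (pq⁵)¹⁶ = pq², (pq⁵)¹⁷ = p²q, (pq⁵)¹⁸ = p³, (pq⁵)¹⁹ = p⁴q⁵, (pq⁵)²⁰ = q⁴, (pq⁵)²¹ = pq³, (pq⁵)²² = p²q², (pq⁵)²³ = p³q, (pq⁵)²⁴ = p⁴, (pq⁵)²⁵ = q⁵, (pq⁵)²⁶ = pq⁴, (pq⁵)²⁷ = p²q³, (pq⁵)²⁸ = p³q², (pq⁵)²⁹ = p⁴q, (pq⁵)³⁰ = e.
The smallest positive k with (pq⁵)ᵏ = e is 30.

Answer: 30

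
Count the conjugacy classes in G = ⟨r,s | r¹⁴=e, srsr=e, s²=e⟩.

The conjugacy classes (representative and size) are:
  [e] (size 1), [r¹³] (size 2), [r²] (size 2), [r³] (size 2), [r¹⁰] (size 2), [r⁵] (size 2), [r⁸] (size 2), [r⁷] (size 1), [r⁶s] (size 7), [r⁹s] (size 7).
Class equation: 1 + 2 + 2 + 2 + 2 + 2 + 2 + 1 + 7 + 7 = 28 = |G|. So G has 10 conjugacy classes.

Answer: 10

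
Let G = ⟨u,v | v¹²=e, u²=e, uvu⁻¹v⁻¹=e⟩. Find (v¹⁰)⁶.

Compute successive powers of (v¹⁰), reducing at each step:
  (v¹⁰)²: (v¹⁰) · v¹⁰ = v⁸
  (v¹⁰)³: (v⁸) · v¹⁰ = v⁶
  (v¹⁰)⁴: (v⁶) · v¹⁰ = v⁴
  (v¹⁰)⁵: (v⁴) · v¹⁰ = v²
  (v¹⁰)⁶: (v²) · v¹⁰ = e

Answer: e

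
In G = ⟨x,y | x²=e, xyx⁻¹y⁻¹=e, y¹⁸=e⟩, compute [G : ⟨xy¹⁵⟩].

First find ord(xy¹⁵) by computing successive powers:
  (xy¹⁵)¹ = xy¹⁵, (xy¹⁵)² = y¹², (xy¹⁵)³ = xy⁹, (xy¹⁵)⁴ = y⁶, (xy¹⁵)⁵ = xy³, (xy¹⁵)⁶ = e.
So |⟨xy¹⁵⟩| = ord(xy¹⁵) = 6. With |G| = 36, by Lagrange [G : ⟨xy¹⁵⟩] = 36/6 = 6.

Answer: 6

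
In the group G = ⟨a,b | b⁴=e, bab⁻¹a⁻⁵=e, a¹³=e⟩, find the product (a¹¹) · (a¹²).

Compute (a¹¹) · (a¹²) by multiplying left to right and reducing via the relations at each step:
  (a¹¹) · a¹² = a¹⁰

Answer: a¹⁰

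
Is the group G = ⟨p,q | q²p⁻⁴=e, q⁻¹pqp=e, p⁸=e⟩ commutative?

p·q = pq but q·p = p³q⁻¹, so p·q ≠ q·p and G is not abelian.

Answer: No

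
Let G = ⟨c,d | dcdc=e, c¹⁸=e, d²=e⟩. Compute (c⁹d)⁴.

Compute successive powers of (c⁹d), reducing at each step:
  (c⁹d)²: (c⁹d) · c⁹ = d;   d · d = e
  (c⁹d)³: e · c⁹ = c⁹;   (c⁹) · d = c⁹d
  (c⁹d)⁴: (c⁹d) · c⁹ = d;   d · d = e

Answer: e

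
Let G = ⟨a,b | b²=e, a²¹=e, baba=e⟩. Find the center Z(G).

An element z ∈ Z(G) iff z commutes with every generator.
For example e is central: e·a = a = a·e; e·b = b = b·e.
Whereas a ∉ Z(G) since a·b = ab ≠ a²⁰b = b·a.
Checking each of the 42 elements this way gives Z(G) = {e}, of order 1.

Answer: {e}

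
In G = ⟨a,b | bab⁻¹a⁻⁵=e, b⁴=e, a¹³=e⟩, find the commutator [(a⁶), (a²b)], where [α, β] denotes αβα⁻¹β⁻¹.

[(a⁶), (a²b)] = (a⁶)·(a²b)·(a⁶)⁻¹·(a²b)⁻¹.
  (a⁶) · (a²b) = a⁸b
  (a⁸b) · (a⁷) = a⁴b
  (a⁴b) · (a¹⁰b³) = a²

Answer: a²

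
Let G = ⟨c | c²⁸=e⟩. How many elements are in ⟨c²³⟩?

|⟨c²³⟩| equals the order of c²³. Compute successive powers until reaching e:
  (c²³)¹ = c²³, (c²³)² = c¹⁸, (c²³)³ = c¹³, (c²³)⁴ = c⁸, (c²³)⁵ = c³, (c²³)⁶ = c²⁶, (c²³)⁷ = c²¹, (c²³)⁸ = c¹⁶, (c²³)⁹ = c¹¹, (c²³)¹⁰ = c⁶, (c²³)¹¹ = c, (c²³)¹² = c²⁴, (c²³)¹³ = c¹⁹, (c²³)¹⁴ = c¹⁴, (c²³)¹⁵ = c⁹, (c²³)¹⁶ = c⁴, (c²³)¹⁷ = c²⁷, (c²³)¹⁸ = c²², (c²³)¹⁹ = c¹⁷, (c²³)²⁰ = c¹², (c²³)²¹ = c⁷, (c²³)²² = c², (c²³)²³ = c²⁵, (c²³)²⁴ = c²⁰, (c²³)²⁵ = c¹⁵, (c²³)²⁶ = c¹⁰, (c²³)²⁷ = c⁵, (c²³)²⁸ = e.
The smallest positive k with (c²³)ᵏ = e is 28, so |⟨c²³⟩| = 28.

Answer: 28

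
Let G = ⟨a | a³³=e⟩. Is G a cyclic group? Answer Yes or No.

|G| = 33. The element a has order 33 (its powers give 33 distinct elements), so ⟨a⟩ = G and G is cyclic.

Answer: Yes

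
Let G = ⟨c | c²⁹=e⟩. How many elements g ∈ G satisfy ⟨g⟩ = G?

G is cyclic of order 29. An element generates G iff its order is 29, and a cyclic group of order 29 has exactly φ(29) = 28 such elements.

Answer: 28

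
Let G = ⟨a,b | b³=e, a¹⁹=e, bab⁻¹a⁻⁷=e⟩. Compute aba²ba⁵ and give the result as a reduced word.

Multiply left to right, reducing at each step:
  a · b = ab
  (ab) · a² = a¹⁵b
  (a¹⁵b) · b = a¹⁵b²
  (a¹⁵b²) · a⁵ = a¹³b²

Answer: a¹³b²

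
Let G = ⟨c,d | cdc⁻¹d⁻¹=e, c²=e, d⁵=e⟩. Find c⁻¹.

The order of c is 2 (smallest k with cᵏ = e), so c⁻¹ = c¹ = c.
Check: c · c → c · c = e, giving e as required.

Answer: c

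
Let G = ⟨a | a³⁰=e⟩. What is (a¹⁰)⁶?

Compute successive powers of (a¹⁰), reducing at each step:
  (a¹⁰)²: (a¹⁰) · a¹⁰ = a²⁰
  (a¹⁰)³: (a²⁰) · a¹⁰ = e
  (a¹⁰)⁴: e · a¹⁰ = a¹⁰
  (a¹⁰)⁵: (a¹⁰) · a¹⁰ = a²⁰
  (a¹⁰)⁶: (a²⁰) · a¹⁰ = e

Answer: e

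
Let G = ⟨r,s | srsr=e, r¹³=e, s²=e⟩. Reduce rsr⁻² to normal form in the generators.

Multiply left to right, reducing at each step:
  r · s = rs
  (rs) · r⁻² = r³s

Answer: r³s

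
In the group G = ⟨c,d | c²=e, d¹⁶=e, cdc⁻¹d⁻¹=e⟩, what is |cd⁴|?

Compute successive powers until reaching e:
  (cd⁴)¹ = cd⁴, (cd⁴)² = d⁸, (cd⁴)³ = cd¹², (cd⁴)⁴ = e.
The smallest positive k with (cd⁴)ᵏ = e is 4.

Answer: 4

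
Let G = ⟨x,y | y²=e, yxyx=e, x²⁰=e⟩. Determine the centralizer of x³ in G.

⟨x³⟩ ⊆ C_G(x³) since powers of x³ commute with x³; so |C_G(x³)| ≥ |⟨x³⟩| = 20.
By orbit–stabilizer, |C_G(x³)| = |G| / |conj. class of x³| = 40 / 2 = 20.
The 20 elements commuting with x³ are {e, x, x², x³, x⁴, x⁵, x⁶, x⁷, x⁸, x⁹, x¹⁰, x¹¹, x¹², x¹³, x¹⁴, x¹⁵, x¹⁶, x¹⁷, x¹⁸, x¹⁹}.

Answer: {e, x, x², x³, x⁴, x⁵, x⁶, x⁷, x⁸, x⁹, x¹⁰, x¹¹, x¹², x¹³, x¹⁴, x¹⁵, x¹⁶, x¹⁷, x¹⁸, x¹⁹}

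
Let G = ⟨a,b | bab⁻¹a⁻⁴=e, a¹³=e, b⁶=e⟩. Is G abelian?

a·b = ab but b·a = a⁴b, so a·b ≠ b·a and G is not abelian.

Answer: No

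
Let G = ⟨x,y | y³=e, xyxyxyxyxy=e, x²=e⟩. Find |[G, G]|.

G' = [G, G] is generated by all commutators. The generator-pair commutators are: [x, y] = xyxy².
The subgroup they normally generate is {e, x, y, y², xy, xyx, xyxy, xyxyx, y²xy²x, y²xy², y²x, xy², yx, yxy, yxyx, xy²xy²x, xy²xy², xy²x, y²xy, y²xyx, y²xyxy, yxy²xy², yxy²x, yxy², xyxy², xy²xy, xy²xyx, xy²xyxy, xyxy²xy², xyxy²x, y²xy²xy, xyxy²xy, xyxy²xyx, xyxy²xyxy, y²xy²xyxy², y²xy²xyx, y²xy²xyxy, y²xyxy²xy², y²xyxy²x, y²xyxy², yxyxy², yxy²xy, yxy²xyx, yxy²xyxy, yxyxy²xy², yxyxy²x, yxyxy²xy, xy²xyxy²xy², xy²xyxy²x, xy²xyxy², y²xyxy²xy, y²xyxy²xyx, yxy²xyxy²x, yxy²xyxy², xy²xyxy²xy, xy²xyxy²xyx, xyxy²xyxy²x, xyxy²xyxy², xyxy²xyxy²xy, yxy²xyxy²xy}, of order 60.
Check: |G/G'| = 60/60 = 1 is the order of the abelianisation.

Answer: 60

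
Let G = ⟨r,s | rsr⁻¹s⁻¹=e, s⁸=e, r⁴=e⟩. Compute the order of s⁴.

Compute successive powers until reaching e:
  (s⁴)¹ = s⁴, (s⁴)² = e.
The smallest positive k with (s⁴)ᵏ = e is 2.

Answer: 2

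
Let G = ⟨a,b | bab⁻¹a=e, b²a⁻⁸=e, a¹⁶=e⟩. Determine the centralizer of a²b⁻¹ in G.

⟨a²b⁻¹⟩ ⊆ C_G(a²b⁻¹) since powers of a²b⁻¹ commute with a²b⁻¹; so |C_G(a²b⁻¹)| ≥ |⟨a²b⁻¹⟩| = 4.
By orbit–stabilizer, |C_G(a²b⁻¹)| = |G| / |conj. class of a²b⁻¹| = 32 / 8 = 4.
The 4 elements commuting with a²b⁻¹ are {e, a⁸, a²b, a²b⁻¹}.

Answer: {e, a⁸, a²b, a²b⁻¹}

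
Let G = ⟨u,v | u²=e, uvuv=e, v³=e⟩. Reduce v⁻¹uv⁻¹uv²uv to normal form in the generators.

Multiply left to right, reducing at each step:
  (v²) · u = uv
  (uv) · v⁻¹ = u
  u · u = e
  e · v² = v²
  (v²) · u = uv
  (uv) · v = uv²

Answer: uv²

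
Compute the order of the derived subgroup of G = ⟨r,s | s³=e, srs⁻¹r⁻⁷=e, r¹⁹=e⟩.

G' = [G, G] is generated by all commutators. The generator-pair commutators are: [r, s] = r¹³.
The subgroup they normally generate is {e, r, r², r³, r⁴, r⁵, r⁶, r⁷, r⁸, r⁹, r¹⁰, r¹¹, r¹², r¹³, r¹⁴, r¹⁵, r¹⁶, r¹⁷, r¹⁸}, of order 19.
Check: |G/G'| = 57/19 = 3 is the order of the abelianisation.

Answer: 19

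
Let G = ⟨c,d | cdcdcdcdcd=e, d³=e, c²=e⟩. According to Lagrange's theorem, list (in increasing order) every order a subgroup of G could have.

|G| = 60 = 2² · 3 · 5. By Lagrange's theorem the order of any subgroup divides 60; the divisors of 60 are 1, 2, 3, 4, 5, 6, 10, 12, 15, 20, 30, 60.

Answer: 1, 2, 3, 4, 5, 6, 10, 12, 15, 20, 30, 60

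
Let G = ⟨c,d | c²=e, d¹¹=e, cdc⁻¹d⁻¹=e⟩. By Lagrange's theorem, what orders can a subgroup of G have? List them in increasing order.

|G| = 22 = 2 · 11. By Lagrange's theorem the order of any subgroup divides 22; the divisors of 22 are 1, 2, 11, 22.

Answer: 1, 2, 11, 22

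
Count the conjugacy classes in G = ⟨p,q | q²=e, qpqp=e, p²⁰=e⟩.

The conjugacy classes (representative and size) are:
  [e] (size 1), [p] (size 2), [p¹⁸] (size 2), [p³] (size 2), [p⁴] (size 2), [p¹⁵] (size 2), [p¹⁴] (size 2), [p⁷] (size 2), [p¹²] (size 2), [p¹¹] (size 2), [p¹⁰] (size 1), [p¹⁸q] (size 10), [p⁵q] (size 10).
Class equation: 1 + 2 + 2 + 2 + 2 + 2 + 2 + 2 + 2 + 2 + 1 + 10 + 10 = 40 = |G|. So G has 13 conjugacy classes.

Answer: 13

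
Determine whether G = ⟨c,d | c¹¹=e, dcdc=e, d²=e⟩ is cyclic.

Every cyclic group is abelian. But c·d = cd while d·c = c¹⁰d, so c·d ≠ d·c and G is not abelian. Hence G is not cyclic.

Answer: No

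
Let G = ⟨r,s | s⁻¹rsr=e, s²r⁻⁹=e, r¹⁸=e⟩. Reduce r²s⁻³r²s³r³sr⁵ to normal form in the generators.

Multiply left to right, reducing at each step:
  (r²) · s⁻³ = r²s
  (r²s) · r² = s
  s · s³ = e
  e · r³ = r³
  (r³) · s = r³s
  (r³s) · r⁵ = r⁷s⁻¹

Answer: r⁷s⁻¹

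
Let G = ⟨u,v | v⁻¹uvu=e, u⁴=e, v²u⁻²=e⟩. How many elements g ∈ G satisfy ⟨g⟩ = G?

⟨g⟩ = G would require ord(g) = |G| = 8, but the maximum element order in G is 4 < 8. So G is not cyclic and no single element generates it: the count is 0.

Answer: 0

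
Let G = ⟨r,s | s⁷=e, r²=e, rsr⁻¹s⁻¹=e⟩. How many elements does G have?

Enumerate words in the generators, reducing via the relations: the distinct elements are
  {e, r, s, rs, s², s³, s⁴, s⁵, s⁶, rs², rs³, rs⁴, rs⁵, rs⁶}.
No further products give new elements, so |G| = 14.

Answer: 14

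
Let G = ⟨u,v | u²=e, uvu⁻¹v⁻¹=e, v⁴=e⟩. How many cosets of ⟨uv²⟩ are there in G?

First find ord(uv²) by computing successive powers:
  (uv²)¹ = uv², (uv²)² = e.
So |⟨uv²⟩| = ord(uv²) = 2. With |G| = 8, by Lagrange [G : ⟨uv²⟩] = 8/2 = 4.

Answer: 4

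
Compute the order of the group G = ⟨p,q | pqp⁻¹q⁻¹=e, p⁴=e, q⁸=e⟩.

Enumerate words in the generators, reducing via the relations: the distinct elements are
  {e, p, q, pq, p², p³, q², q³, q⁴, q⁵, q⁶, q⁷, pq², pq³, pq⁴, pq⁵, pq⁶, pq⁷, p²q, p³q, p²q², p²q³, p²q⁴, p²q⁵, p²q⁶, p²q⁷, p³q², p³q³, p³q⁴, p³q⁵, p³q⁶, p³q⁷}.
No further products give new elements, so |G| = 32.

Answer: 32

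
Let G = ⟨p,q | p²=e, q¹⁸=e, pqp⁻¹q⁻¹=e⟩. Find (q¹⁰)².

Compute successive powers of (q¹⁰), reducing at each step:
  (q¹⁰)²: (q¹⁰) · q¹⁰ = q²

Answer: q²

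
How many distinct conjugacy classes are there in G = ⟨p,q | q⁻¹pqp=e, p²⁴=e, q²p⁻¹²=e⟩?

The conjugacy classes (representative and size) are:
  [e] (size 1), [p] (size 2), [p²] (size 2), [p³] (size 2), [p⁴] (size 2), [p⁵] (size 2), [p¹⁸] (size 2), [p⁷] (size 2), [p¹⁶] (size 2), [p¹⁵] (size 2), [p¹⁴] (size 2), [p¹³] (size 2), [p¹²] (size 1), [p⁶q] (size 12), [p⁵q⁻¹] (size 12).
Class equation: 1 + 2 + 2 + 2 + 2 + 2 + 2 + 2 + 2 + 2 + 2 + 2 + 1 + 12 + 12 = 48 = |G|. So G has 15 conjugacy classes.

Answer: 15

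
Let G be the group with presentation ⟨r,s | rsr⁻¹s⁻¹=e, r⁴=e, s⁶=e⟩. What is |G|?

Enumerate words in the generators, reducing via the relations: the distinct elements are
  {e, r, s, rs, r², r³, s², s³, s⁴, s⁵, rs², rs³, rs⁴, rs⁵, r²s, r³s, r²s², r²s³, r²s⁴, r²s⁵, r³s², r³s³, r³s⁴, r³s⁵}.
No further products give new elements, so |G| = 24.

Answer: 24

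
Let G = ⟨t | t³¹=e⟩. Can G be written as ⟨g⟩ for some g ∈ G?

|G| = 31. The element t has order 31 (its powers give 31 distinct elements), so ⟨t⟩ = G and G is cyclic.

Answer: Yes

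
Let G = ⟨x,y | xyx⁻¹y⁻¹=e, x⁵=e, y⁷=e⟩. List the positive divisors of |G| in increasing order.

|G| = 35 = 5 · 7. By Lagrange's theorem the order of any subgroup divides 35; the divisors of 35 are 1, 5, 7, 35.

Answer: 1, 5, 7, 35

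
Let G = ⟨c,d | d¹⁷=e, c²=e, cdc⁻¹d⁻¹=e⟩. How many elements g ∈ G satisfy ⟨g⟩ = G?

G is cyclic of order 34. An element generates G iff its order is 34, and a cyclic group of order 34 has exactly φ(34) = 16 such elements.

Answer: 16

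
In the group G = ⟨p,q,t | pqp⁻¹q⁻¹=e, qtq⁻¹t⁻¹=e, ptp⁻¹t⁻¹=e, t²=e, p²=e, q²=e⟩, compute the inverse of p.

The order of p is 2 (smallest k with pᵏ = e), so p⁻¹ = p¹ = p.
Check: p · p → p · p = e, giving e as required.

Answer: p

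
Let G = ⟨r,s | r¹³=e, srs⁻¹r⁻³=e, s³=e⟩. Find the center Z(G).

An element z ∈ Z(G) iff z commutes with every generator.
For example e is central: e·r = r = r·e; e·s = s = s·e.
Whereas r ∉ Z(G) since r·s = rs ≠ r³s = s·r.
Checking each of the 39 elements this way gives Z(G) = {e}, of order 1.

Answer: {e}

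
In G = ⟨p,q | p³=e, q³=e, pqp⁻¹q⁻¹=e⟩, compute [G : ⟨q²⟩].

First find ord(q²) by computing successive powers:
  (q²)¹ = q², (q²)² = q, (q²)³ = e.
So |⟨q²⟩| = ord(q²) = 3. With |G| = 9, by Lagrange [G : ⟨q²⟩] = 9/3 = 3.

Answer: 3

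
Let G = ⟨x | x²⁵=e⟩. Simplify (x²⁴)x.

Compute (x²⁴) · x by multiplying left to right and reducing via the relations at each step:
  (x²⁴) · x = e

Answer: e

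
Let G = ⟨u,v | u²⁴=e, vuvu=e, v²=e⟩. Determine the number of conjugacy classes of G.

The conjugacy classes (representative and size) are:
  [e] (size 1), [u²³] (size 2), [u²] (size 2), [u³] (size 2), [u²⁰] (size 2), [u¹⁹] (size 2), [u⁶] (size 2), [u⁷] (size 2), [u⁸] (size 2), [u⁹] (size 2), [u¹⁴] (size 2), [u¹¹] (size 2), [u¹²] (size 1), [u⁴v] (size 12), [u⁵v] (size 12).
Class equation: 1 + 2 + 2 + 2 + 2 + 2 + 2 + 2 + 2 + 2 + 2 + 2 + 1 + 12 + 12 = 48 = |G|. So G has 15 conjugacy classes.

Answer: 15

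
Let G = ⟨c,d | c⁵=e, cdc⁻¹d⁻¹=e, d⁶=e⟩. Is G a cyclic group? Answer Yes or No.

|G| = 30. The element cd has order 30 (its powers give 30 distinct elements), so ⟨cd⟩ = G and G is cyclic.

Answer: Yes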